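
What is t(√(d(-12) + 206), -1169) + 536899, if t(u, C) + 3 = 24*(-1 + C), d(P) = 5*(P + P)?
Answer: 508816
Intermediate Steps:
d(P) = 10*P (d(P) = 5*(2*P) = 10*P)
t(u, C) = -27 + 24*C (t(u, C) = -3 + 24*(-1 + C) = -3 + (-24 + 24*C) = -27 + 24*C)
t(√(d(-12) + 206), -1169) + 536899 = (-27 + 24*(-1169)) + 536899 = (-27 - 28056) + 536899 = -28083 + 536899 = 508816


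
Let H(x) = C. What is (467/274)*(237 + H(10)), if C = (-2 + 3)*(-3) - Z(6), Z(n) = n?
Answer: 53238/137 ≈ 388.60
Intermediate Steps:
C = -9 (C = (-2 + 3)*(-3) - 1*6 = 1*(-3) - 6 = -3 - 6 = -9)
H(x) = -9
(467/274)*(237 + H(10)) = (467/274)*(237 - 9) = (467*(1/274))*228 = (467/274)*228 = 53238/137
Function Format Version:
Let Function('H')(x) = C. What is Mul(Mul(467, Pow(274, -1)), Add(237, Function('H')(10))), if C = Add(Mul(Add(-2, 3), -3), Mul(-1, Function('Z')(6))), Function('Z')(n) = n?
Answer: Rational(53238, 137) ≈ 388.60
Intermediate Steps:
C = -9 (C = Add(Mul(Add(-2, 3), -3), Mul(-1, 6)) = Add(Mul(1, -3), -6) = Add(-3, -6) = -9)
Function('H')(x) = -9
Mul(Mul(467, Pow(274, -1)), Add(237, Function('H')(10))) = Mul(Mul(467, Pow(274, -1)), Add(237, -9)) = Mul(Mul(467, Rational(1, 274)), 228) = Mul(Rational(467, 274), 228) = Rational(53238, 137)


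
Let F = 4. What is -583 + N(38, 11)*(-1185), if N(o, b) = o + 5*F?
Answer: -69313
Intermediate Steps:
N(o, b) = 20 + o (N(o, b) = o + 5*4 = o + 20 = 20 + o)
-583 + N(38, 11)*(-1185) = -583 + (20 + 38)*(-1185) = -583 + 58*(-1185) = -583 - 68730 = -69313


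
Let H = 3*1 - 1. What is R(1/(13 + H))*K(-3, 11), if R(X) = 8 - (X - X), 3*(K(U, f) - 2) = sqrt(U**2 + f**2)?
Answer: 16 + 8*sqrt(130)/3 ≈ 46.405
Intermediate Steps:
K(U, f) = 2 + sqrt(U**2 + f**2)/3
H = 2 (H = 3 - 1 = 2)
R(X) = 8 (R(X) = 8 - 1*0 = 8 + 0 = 8)
R(1/(13 + H))*K(-3, 11) = 8*(2 + sqrt((-3)**2 + 11**2)/3) = 8*(2 + sqrt(9 + 121)/3) = 8*(2 + sqrt(130)/3) = 16 + 8*sqrt(130)/3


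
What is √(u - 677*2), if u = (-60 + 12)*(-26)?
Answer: I*√106 ≈ 10.296*I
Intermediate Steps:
u = 1248 (u = -48*(-26) = 1248)
√(u - 677*2) = √(1248 - 677*2) = √(1248 - 1354) = √(-106) = I*√106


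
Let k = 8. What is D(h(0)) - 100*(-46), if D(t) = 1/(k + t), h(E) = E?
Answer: 36801/8 ≈ 4600.1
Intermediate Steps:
D(t) = 1/(8 + t)
D(h(0)) - 100*(-46) = 1/(8 + 0) - 100*(-46) = 1/8 + 4600 = ⅛ + 4600 = 36801/8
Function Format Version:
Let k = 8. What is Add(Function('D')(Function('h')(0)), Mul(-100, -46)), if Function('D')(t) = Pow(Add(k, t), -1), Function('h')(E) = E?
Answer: Rational(36801, 8) ≈ 4600.1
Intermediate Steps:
Function('D')(t) = Pow(Add(8, t), -1)
Add(Function('D')(Function('h')(0)), Mul(-100, -46)) = Add(Pow(Add(8, 0), -1), Mul(-100, -46)) = Add(Pow(8, -1), 4600) = Add(Rational(1, 8), 4600) = Rational(36801, 8)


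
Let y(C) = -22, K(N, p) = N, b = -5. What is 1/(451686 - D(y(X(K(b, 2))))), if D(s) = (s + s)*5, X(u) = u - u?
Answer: 1/451906 ≈ 2.2128e-6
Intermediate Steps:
X(u) = 0
D(s) = 10*s (D(s) = (2*s)*5 = 10*s)
1/(451686 - D(y(X(K(b, 2))))) = 1/(451686 - 10*(-22)) = 1/(451686 - 1*(-220)) = 1/(451686 + 220) = 1/451906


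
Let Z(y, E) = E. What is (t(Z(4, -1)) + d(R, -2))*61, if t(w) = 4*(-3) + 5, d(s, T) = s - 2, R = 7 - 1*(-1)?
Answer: -61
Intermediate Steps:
R = 8 (R = 7 + 1 = 8)
d(s, T) = -2 + s
t(w) = -7 (t(w) = -12 + 5 = -7)
(t(Z(4, -1)) + d(R, -2))*61 = (-7 + (-2 + 8))*61 = (-7 + 6)*61 = -1*61 = -61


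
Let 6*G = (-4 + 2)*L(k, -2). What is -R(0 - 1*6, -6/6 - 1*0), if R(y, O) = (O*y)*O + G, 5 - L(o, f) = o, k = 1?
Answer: 22/3 ≈ 7.3333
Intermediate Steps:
L(o, f) = 5 - o
G = -4/3 (G = ((-4 + 2)*(5 - 1*1))/6 = (-2*(5 - 1))/6 = (-2*4)/6 = (⅙)*(-8) = -4/3 ≈ -1.3333)
R(y, O) = -4/3 + y*O² (R(y, O) = (O*y)*O - 4/3 = y*O² - 4/3 = -4/3 + y*O²)
-R(0 - 1*6, -6/6 - 1*0) = -(-4/3 + (0 - 1*6)*(-6/6 - 1*0)²) = -(-4/3 + (0 - 6)*(-6*⅙ + 0)²) = -(-4/3 - 6*(-1 + 0)²) = -(-4/3 - 6*(-1)²) = -(-4/3 - 6*1) = -(-4/3 - 6) = -1*(-22/3) = 22/3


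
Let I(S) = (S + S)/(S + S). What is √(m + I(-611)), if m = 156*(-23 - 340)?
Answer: I*√56627 ≈ 237.96*I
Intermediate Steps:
I(S) = 1 (I(S) = (2*S)/((2*S)) = (2*S)*(1/(2*S)) = 1)
m = -56628 (m = 156*(-363) = -56628)
√(m + I(-611)) = √(-56628 + 1) = √(-56627) = I*√56627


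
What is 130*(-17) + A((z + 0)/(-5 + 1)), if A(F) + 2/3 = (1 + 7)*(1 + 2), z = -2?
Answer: -6560/3 ≈ -2186.7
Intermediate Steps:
A(F) = 70/3 (A(F) = -⅔ + (1 + 7)*(1 + 2) = -⅔ + 8*3 = -⅔ + 24 = 70/3)
130*(-17) + A((z + 0)/(-5 + 1)) = 130*(-17) + 70/3 = -2210 + 70/3 = -6560/3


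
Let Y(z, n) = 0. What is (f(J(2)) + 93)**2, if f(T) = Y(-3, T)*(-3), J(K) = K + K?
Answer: 8649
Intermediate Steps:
J(K) = 2*K
f(T) = 0 (f(T) = 0*(-3) = 0)
(f(J(2)) + 93)**2 = (0 + 93)**2 = 93**2 = 8649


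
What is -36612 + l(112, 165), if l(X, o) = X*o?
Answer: -18132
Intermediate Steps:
-36612 + l(112, 165) = -36612 + 112*165 = -36612 + 18480 = -18132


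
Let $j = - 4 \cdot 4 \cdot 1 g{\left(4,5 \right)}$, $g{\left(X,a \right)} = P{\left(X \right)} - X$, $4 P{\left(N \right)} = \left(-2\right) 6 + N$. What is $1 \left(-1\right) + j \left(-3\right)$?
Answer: $-289$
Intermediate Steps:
$P{\left(N \right)} = -3 + \frac{N}{4}$ ($P{\left(N \right)} = \frac{\left(-2\right) 6 + N}{4} = \frac{-12 + N}{4} = -3 + \frac{N}{4}$)
$g{\left(X,a \right)} = -3 - \frac{3 X}{4}$ ($g{\left(X,a \right)} = \left(-3 + \frac{X}{4}\right) - X = -3 - \frac{3 X}{4}$)
$j = 96$ ($j = - 4 \cdot 4 \cdot 1 \left(-3 - 3\right) = \left(-4\right) 4 \left(-3 - 3\right) = \left(-16\right) \left(-6\right) = 96$)
$1 \left(-1\right) + j \left(-3\right) = 1 \left(-1\right) + 96 \left(-3\right) = -1 - 288 = -289$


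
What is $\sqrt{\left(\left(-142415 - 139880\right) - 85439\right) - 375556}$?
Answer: $i \sqrt{743290} \approx 862.14 i$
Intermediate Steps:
$\sqrt{\left(\left(-142415 - 139880\right) - 85439\right) - 375556} = \sqrt{\left(-282295 - 85439\right) - 375556} = \sqrt{-367734 - 375556} = \sqrt{-743290} = i \sqrt{743290}$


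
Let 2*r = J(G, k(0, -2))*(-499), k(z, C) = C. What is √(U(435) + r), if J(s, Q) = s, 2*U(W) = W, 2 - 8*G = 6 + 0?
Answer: 37/2 ≈ 18.500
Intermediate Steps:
G = -½ (G = ¼ - (6 + 0)/8 = ¼ - ⅛*6 = ¼ - ¾ = -½ ≈ -0.50000)
U(W) = W/2
r = 499/4 (r = (-½*(-499))/2 = (½)*(499/2) = 499/4 ≈ 124.75)
√(U(435) + r) = √((½)*435 + 499/4) = √(435/2 + 499/4) = √(1369/4) = 37/2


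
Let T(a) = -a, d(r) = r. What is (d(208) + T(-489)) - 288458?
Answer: -287761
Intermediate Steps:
(d(208) + T(-489)) - 288458 = (208 - 1*(-489)) - 288458 = (208 + 489) - 288458 = 697 - 288458 = -287761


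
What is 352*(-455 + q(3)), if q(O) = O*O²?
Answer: -150656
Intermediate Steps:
q(O) = O³
352*(-455 + q(3)) = 352*(-455 + 3³) = 352*(-455 + 27) = 352*(-428) = -150656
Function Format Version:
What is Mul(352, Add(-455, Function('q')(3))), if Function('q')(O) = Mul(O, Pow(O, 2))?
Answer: -150656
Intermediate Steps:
Function('q')(O) = Pow(O, 3)
Mul(352, Add(-455, Function('q')(3))) = Mul(352, Add(-455, Pow(3, 3))) = Mul(352, Add(-455, 27)) = Mul(352, -428) = -150656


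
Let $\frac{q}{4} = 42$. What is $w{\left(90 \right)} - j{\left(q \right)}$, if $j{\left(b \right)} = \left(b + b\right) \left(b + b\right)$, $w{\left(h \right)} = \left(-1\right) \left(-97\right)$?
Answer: $-112799$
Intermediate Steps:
$q = 168$ ($q = 4 \cdot 42 = 168$)
$w{\left(h \right)} = 97$
$j{\left(b \right)} = 4 b^{2}$ ($j{\left(b \right)} = 2 b 2 b = 4 b^{2}$)
$w{\left(90 \right)} - j{\left(q \right)} = 97 - 4 \cdot 168^{2} = 97 - 4 \cdot 28224 = 97 - 112896 = -112799$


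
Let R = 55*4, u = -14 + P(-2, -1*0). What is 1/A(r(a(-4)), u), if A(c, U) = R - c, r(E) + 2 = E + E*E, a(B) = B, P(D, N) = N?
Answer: 1/210 ≈ 0.0047619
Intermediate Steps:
r(E) = -2 + E + E**2 (r(E) = -2 + (E + E*E) = -2 + (E + E**2) = -2 + E + E**2)
u = -14 (u = -14 - 1*0 = -14 + 0 = -14)
R = 220
A(c, U) = 220 - c
1/A(r(a(-4)), u) = 1/(220 - (-2 - 4 + (-4)**2)) = 1/(220 - (-2 - 4 + 16)) = 1/(220 - 1*10) = 1/(220 - 10) = 1/210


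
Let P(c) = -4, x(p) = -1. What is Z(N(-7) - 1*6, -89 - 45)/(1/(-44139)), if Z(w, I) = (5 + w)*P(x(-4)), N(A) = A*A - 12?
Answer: 6356016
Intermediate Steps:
N(A) = -12 + A² (N(A) = A² - 12 = -12 + A²)
Z(w, I) = -20 - 4*w (Z(w, I) = (5 + w)*(-4) = -20 - 4*w)
Z(N(-7) - 1*6, -89 - 45)/(1/(-44139)) = (-20 - 4*((-12 + (-7)²) - 1*6))/(1/(-44139)) = (-20 - 4*((-12 + 49) - 6))/(-1/44139) = (-20 - 4*(37 - 6))*(-44139) = (-20 - 4*31)*(-44139) = (-20 - 124)*(-44139) = -144*(-44139) = 6356016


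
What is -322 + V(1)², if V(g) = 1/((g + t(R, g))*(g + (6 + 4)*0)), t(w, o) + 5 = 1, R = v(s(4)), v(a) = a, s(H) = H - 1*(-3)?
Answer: -2897/9 ≈ -321.89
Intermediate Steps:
s(H) = 3 + H (s(H) = H + 3 = 3 + H)
R = 7 (R = 3 + 4 = 7)
t(w, o) = -4 (t(w, o) = -5 + 1 = -4)
V(g) = 1/(g*(-4 + g)) (V(g) = 1/((g - 4)*(g + (6 + 4)*0)) = 1/((-4 + g)*(g + 10*0)) = 1/((-4 + g)*(g + 0)) = 1/((-4 + g)*g) = 1/(g*(-4 + g)))
-322 + V(1)² = -322 + (1/(1*(-4 + 1)))² = -322 + (1/(-3))² = -322 + (1*(-⅓))² = -322 + (-⅓)² = -322 + ⅑ = -2897/9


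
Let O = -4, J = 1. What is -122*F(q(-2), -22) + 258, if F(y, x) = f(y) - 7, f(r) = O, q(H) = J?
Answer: 1600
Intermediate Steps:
q(H) = 1
f(r) = -4
F(y, x) = -11 (F(y, x) = -4 - 7 = -11)
-122*F(q(-2), -22) + 258 = -122*(-11) + 258 = 1342 + 258 = 1600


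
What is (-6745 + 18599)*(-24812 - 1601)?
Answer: -313099702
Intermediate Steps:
(-6745 + 18599)*(-24812 - 1601) = 11854*(-26413) = -313099702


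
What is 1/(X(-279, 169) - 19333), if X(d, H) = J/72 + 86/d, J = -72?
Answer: -279/5394272 ≈ -5.1722e-5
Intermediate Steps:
X(d, H) = -1 + 86/d (X(d, H) = -72/72 + 86/d = -72*1/72 + 86/d = -1 + 86/d)
1/(X(-279, 169) - 19333) = 1/((86 - 1*(-279))/(-279) - 19333) = 1/(-(86 + 279)/279 - 19333) = 1/(-1/279*365 - 19333) = 1/(-365/279 - 19333) = 1/(-5394272/279) = -279/5394272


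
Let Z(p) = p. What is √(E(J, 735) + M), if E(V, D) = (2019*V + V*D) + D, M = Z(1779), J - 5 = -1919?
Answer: I*√5268642 ≈ 2295.4*I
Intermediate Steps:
J = -1914 (J = 5 - 1919 = -1914)
M = 1779
E(V, D) = D + 2019*V + D*V (E(V, D) = (2019*V + D*V) + D = D + 2019*V + D*V)
√(E(J, 735) + M) = √((735 + 2019*(-1914) + 735*(-1914)) + 1779) = √((735 - 3864366 - 1406790) + 1779) = √(-5270421 + 1779) = √(-5268642) = I*√5268642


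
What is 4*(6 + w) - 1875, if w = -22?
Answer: -1939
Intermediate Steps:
4*(6 + w) - 1875 = 4*(6 - 22) - 1875 = 4*(-16) - 1875 = -64 - 1875 = -1939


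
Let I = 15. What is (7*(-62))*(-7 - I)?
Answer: 9548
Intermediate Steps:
(7*(-62))*(-7 - I) = (7*(-62))*(-7 - 1*15) = -434*(-7 - 15) = -434*(-22) = 9548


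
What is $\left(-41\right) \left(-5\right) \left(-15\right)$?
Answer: $-3075$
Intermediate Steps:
$\left(-41\right) \left(-5\right) \left(-15\right) = 205 \left(-15\right) = -3075$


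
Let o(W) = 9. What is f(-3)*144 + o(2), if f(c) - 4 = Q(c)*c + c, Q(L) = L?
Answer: 1449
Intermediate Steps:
f(c) = 4 + c + c**2 (f(c) = 4 + (c*c + c) = 4 + (c**2 + c) = 4 + (c + c**2) = 4 + c + c**2)
f(-3)*144 + o(2) = (4 - 3 + (-3)**2)*144 + 9 = (4 - 3 + 9)*144 + 9 = 10*144 + 9 = 1440 + 9 = 1449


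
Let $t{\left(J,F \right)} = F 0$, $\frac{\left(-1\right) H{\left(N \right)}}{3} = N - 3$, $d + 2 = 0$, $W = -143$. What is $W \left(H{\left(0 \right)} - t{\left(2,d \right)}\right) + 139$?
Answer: $-1148$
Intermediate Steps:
$d = -2$ ($d = -2 + 0 = -2$)
$H{\left(N \right)} = 9 - 3 N$ ($H{\left(N \right)} = - 3 \left(N - 3\right) = - 3 \left(-3 + N\right) = 9 - 3 N$)
$t{\left(J,F \right)} = 0$
$W \left(H{\left(0 \right)} - t{\left(2,d \right)}\right) + 139 = - 143 \left(\left(9 - 0\right) - 0\right) + 139 = - 143 \left(\left(9 + 0\right) + 0\right) + 139 = - 143 \left(9 + 0\right) + 139 = \left(-143\right) 9 + 139 = -1287 + 139 = -1148$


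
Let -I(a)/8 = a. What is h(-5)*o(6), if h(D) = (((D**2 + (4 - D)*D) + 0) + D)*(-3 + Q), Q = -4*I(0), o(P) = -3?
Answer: -225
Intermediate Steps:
I(a) = -8*a
Q = 0 (Q = -(-32)*0 = -4*0 = 0)
h(D) = -3*D - 3*D**2 - 3*D*(4 - D) (h(D) = (((D**2 + (4 - D)*D) + 0) + D)*(-3 + 0) = (((D**2 + D*(4 - D)) + 0) + D)*(-3) = ((D**2 + D*(4 - D)) + D)*(-3) = (D + D**2 + D*(4 - D))*(-3) = -3*D - 3*D**2 - 3*D*(4 - D))
h(-5)*o(6) = -15*(-5)*(-3) = 75*(-3) = -225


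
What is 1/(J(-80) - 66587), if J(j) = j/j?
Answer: -1/66586 ≈ -1.5018e-5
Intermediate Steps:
J(j) = 1
1/(J(-80) - 66587) = 1/(1 - 66587) = 1/(-66586) = -1/66586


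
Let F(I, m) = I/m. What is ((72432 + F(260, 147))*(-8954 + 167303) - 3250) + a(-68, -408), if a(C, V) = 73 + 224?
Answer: 562020782515/49 ≈ 1.1470e+10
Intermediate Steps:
a(C, V) = 297
((72432 + F(260, 147))*(-8954 + 167303) - 3250) + a(-68, -408) = ((72432 + 260/147)*(-8954 + 167303) - 3250) + 297 = ((72432 + 260*(1/147))*158349 - 3250) + 297 = ((72432 + 260/147)*158349 - 3250) + 297 = ((10647764/147)*158349 - 3250) + 297 = (562020927212/49 - 3250) + 297 = 562020767962/49 + 297 = 562020782515/49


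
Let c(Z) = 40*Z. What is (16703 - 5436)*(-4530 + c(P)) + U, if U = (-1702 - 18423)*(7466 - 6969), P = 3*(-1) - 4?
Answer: -64196395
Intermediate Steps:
P = -7 (P = -3 - 4 = -7)
U = -10002125 (U = -20125*497 = -10002125)
(16703 - 5436)*(-4530 + c(P)) + U = (16703 - 5436)*(-4530 + 40*(-7)) - 10002125 = 11267*(-4530 - 280) - 10002125 = 11267*(-4810) - 10002125 = -54194270 - 10002125 = -64196395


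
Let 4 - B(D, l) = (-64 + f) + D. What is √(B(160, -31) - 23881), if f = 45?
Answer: I*√24018 ≈ 154.98*I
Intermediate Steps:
B(D, l) = 23 - D (B(D, l) = 4 - ((-64 + 45) + D) = 4 - (-19 + D) = 4 + (19 - D) = 23 - D)
√(B(160, -31) - 23881) = √((23 - 1*160) - 23881) = √((23 - 160) - 23881) = √(-137 - 23881) = √(-24018) = I*√24018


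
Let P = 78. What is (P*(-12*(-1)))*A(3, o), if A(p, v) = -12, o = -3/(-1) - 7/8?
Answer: -11232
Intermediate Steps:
o = 17/8 (o = -3*(-1) - 7*1/8 = 3 - 7/8 = 17/8 ≈ 2.1250)
(P*(-12*(-1)))*A(3, o) = (78*(-12*(-1)))*(-12) = (78*12)*(-12) = 936*(-12) = -11232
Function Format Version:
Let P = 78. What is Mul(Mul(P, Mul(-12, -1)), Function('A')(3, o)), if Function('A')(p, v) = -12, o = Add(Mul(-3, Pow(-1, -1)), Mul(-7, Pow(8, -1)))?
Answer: -11232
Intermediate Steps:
o = Rational(17, 8) (o = Add(Mul(-3, -1), Mul(-7, Rational(1, 8))) = Add(3, Rational(-7, 8)) = Rational(17, 8) ≈ 2.1250)
Mul(Mul(P, Mul(-12, -1)), Function('A')(3, o)) = Mul(Mul(78, Mul(-12, -1)), -12) = Mul(Mul(78, 12), -12) = Mul(936, -12) = -11232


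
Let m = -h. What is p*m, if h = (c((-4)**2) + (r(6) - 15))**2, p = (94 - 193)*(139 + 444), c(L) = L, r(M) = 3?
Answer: 923472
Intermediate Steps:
p = -57717 (p = -99*583 = -57717)
h = 16 (h = ((-4)**2 + (3 - 15))**2 = (16 - 12)**2 = 4**2 = 16)
m = -16 (m = -1*16 = -16)
p*m = -57717*(-16) = 923472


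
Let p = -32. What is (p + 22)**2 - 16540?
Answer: -16440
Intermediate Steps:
(p + 22)**2 - 16540 = (-32 + 22)**2 - 16540 = (-10)**2 - 16540 = 100 - 16540 = -16440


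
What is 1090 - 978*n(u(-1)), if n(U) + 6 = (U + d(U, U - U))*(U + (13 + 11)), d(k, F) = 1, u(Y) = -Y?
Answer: -41942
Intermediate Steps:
n(U) = -6 + (1 + U)*(24 + U) (n(U) = -6 + (U + 1)*(U + (13 + 11)) = -6 + (1 + U)*(U + 24) = -6 + (1 + U)*(24 + U))
1090 - 978*n(u(-1)) = 1090 - 978*(18 + (-1*(-1))**2 + 25*(-1*(-1))) = 1090 - 978*(18 + 1**2 + 25*1) = 1090 - 978*(18 + 1 + 25) = 1090 - 978*44 = 1090 - 43032 = -41942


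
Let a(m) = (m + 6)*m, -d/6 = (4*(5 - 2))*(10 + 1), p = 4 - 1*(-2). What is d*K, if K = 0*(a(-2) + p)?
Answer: 0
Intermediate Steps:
p = 6 (p = 4 + 2 = 6)
d = -792 (d = -6*4*(5 - 2)*(10 + 1) = -6*4*3*11 = -72*11 = -6*132 = -792)
a(m) = m*(6 + m) (a(m) = (6 + m)*m = m*(6 + m))
K = 0 (K = 0*(-2*(6 - 2) + 6) = 0*(-2*4 + 6) = 0*(-8 + 6) = 0*(-2) = 0)
d*K = -792*0 = 0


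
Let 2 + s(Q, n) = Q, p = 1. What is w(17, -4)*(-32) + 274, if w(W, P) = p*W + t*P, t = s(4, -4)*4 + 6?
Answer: 1522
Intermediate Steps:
s(Q, n) = -2 + Q
t = 14 (t = (-2 + 4)*4 + 6 = 2*4 + 6 = 8 + 6 = 14)
w(W, P) = W + 14*P (w(W, P) = 1*W + 14*P = W + 14*P)
w(17, -4)*(-32) + 274 = (17 + 14*(-4))*(-32) + 274 = (17 - 56)*(-32) + 274 = -39*(-32) + 274 = 1248 + 274 = 1522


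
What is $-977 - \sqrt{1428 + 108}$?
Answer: $-977 - 16 \sqrt{6} \approx -1016.2$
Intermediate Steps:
$-977 - \sqrt{1428 + 108} = -977 - \sqrt{1536} = -977 - 16 \sqrt{6}$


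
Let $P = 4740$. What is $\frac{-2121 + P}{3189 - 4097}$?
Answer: $- \frac{2619}{908} \approx -2.8844$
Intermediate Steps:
$\frac{-2121 + P}{3189 - 4097} = \frac{-2121 + 4740}{3189 - 4097} = \frac{2619}{-908} = 2619 \left(- \frac{1}{908}\right) = - \frac{2619}{908}$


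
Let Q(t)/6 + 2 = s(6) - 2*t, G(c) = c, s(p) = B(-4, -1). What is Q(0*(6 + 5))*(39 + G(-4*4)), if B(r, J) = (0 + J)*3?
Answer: -690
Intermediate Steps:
B(r, J) = 3*J (B(r, J) = J*3 = 3*J)
s(p) = -3 (s(p) = 3*(-1) = -3)
Q(t) = -30 - 12*t (Q(t) = -12 + 6*(-3 - 2*t) = -12 + (-18 - 12*t) = -30 - 12*t)
Q(0*(6 + 5))*(39 + G(-4*4)) = (-30 - 0*(6 + 5))*(39 - 4*4) = (-30 - 0*11)*(39 - 16) = (-30 - 12*0)*23 = (-30 + 0)*23 = -30*23 = -690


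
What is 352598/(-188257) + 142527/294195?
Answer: -2330329187/1678311155 ≈ -1.3885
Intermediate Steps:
352598/(-188257) + 142527/294195 = 352598*(-1/188257) + 142527*(1/294195) = -352598/188257 + 4319/8915 = -2330329187/1678311155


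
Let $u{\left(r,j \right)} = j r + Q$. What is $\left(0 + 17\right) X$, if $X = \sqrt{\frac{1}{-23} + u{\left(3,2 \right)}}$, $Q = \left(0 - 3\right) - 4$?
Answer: $\frac{34 i \sqrt{138}}{23} \approx 17.366 i$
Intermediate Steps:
$Q = -7$ ($Q = -3 - 4 = -7$)
$u{\left(r,j \right)} = -7 + j r$ ($u{\left(r,j \right)} = j r - 7 = -7 + j r$)
$X = \frac{2 i \sqrt{138}}{23}$ ($X = \sqrt{\frac{1}{-23} + \left(-7 + 2 \cdot 3\right)} = \sqrt{- \frac{1}{23} + \left(-7 + 6\right)} = \sqrt{- \frac{1}{23} - 1} = \sqrt{- \frac{24}{23}} = \frac{2 i \sqrt{138}}{23} \approx 1.0215 i$)
$\left(0 + 17\right) X = \left(0 + 17\right) \frac{2 i \sqrt{138}}{23} = 17 \frac{2 i \sqrt{138}}{23} = \frac{34 i \sqrt{138}}{23}$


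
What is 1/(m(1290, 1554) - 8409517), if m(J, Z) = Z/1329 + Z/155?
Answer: -68665/577438716093 ≈ -1.1891e-7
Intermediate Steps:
m(J, Z) = 1484*Z/205995 (m(J, Z) = Z*(1/1329) + Z*(1/155) = Z/1329 + Z/155 = 1484*Z/205995)
1/(m(1290, 1554) - 8409517) = 1/((1484/205995)*1554 - 8409517) = 1/(768712/68665 - 8409517) = 1/(-577438716093/68665) = -68665/577438716093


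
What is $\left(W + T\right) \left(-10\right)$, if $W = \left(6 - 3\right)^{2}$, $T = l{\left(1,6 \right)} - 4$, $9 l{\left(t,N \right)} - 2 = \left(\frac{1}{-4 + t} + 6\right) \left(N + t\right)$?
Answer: $- \frac{2600}{27} \approx -96.296$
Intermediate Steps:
$l{\left(t,N \right)} = \frac{2}{9} + \frac{\left(6 + \frac{1}{-4 + t}\right) \left(N + t\right)}{9}$ ($l{\left(t,N \right)} = \frac{2}{9} + \frac{\left(\frac{1}{-4 + t} + 6\right) \left(N + t\right)}{9} = \frac{2}{9} + \frac{\left(6 + \frac{1}{-4 + t}\right) \left(N + t\right)}{9}$)
$T = \frac{17}{27}$ ($T = \frac{-8 - 138 - 21 + 6 \cdot 1^{2} + 6 \cdot 6 \cdot 1}{9 \left(-4 + 1\right)} - 4 = \frac{-8 - 138 - 21 + 6 \cdot 1 + 36}{9 \left(-3\right)} - 4 = \frac{1}{9} \left(- \frac{1}{3}\right) \left(-8 - 138 - 21 + 6 + 36\right) - 4 = \frac{1}{9} \left(- \frac{1}{3}\right) \left(-125\right) - 4 = \frac{125}{27} - 4 = \frac{17}{27} \approx 0.62963$)
$W = 9$ ($W = 3^{2} = 9$)
$\left(W + T\right) \left(-10\right) = \left(9 + \frac{17}{27}\right) \left(-10\right) = \frac{260}{27} \left(-10\right) = - \frac{2600}{27}$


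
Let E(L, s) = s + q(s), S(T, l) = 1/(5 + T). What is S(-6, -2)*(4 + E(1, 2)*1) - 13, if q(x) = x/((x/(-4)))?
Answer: -15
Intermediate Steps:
q(x) = -4 (q(x) = x/((x*(-¼))) = x/((-x/4)) = x*(-4/x) = -4)
E(L, s) = -4 + s (E(L, s) = s - 4 = -4 + s)
S(-6, -2)*(4 + E(1, 2)*1) - 13 = (4 + (-4 + 2)*1)/(5 - 6) - 13 = (4 - 2*1)/(-1) - 13 = -(4 - 2) - 13 = -1*2 - 13 = -2 - 13 = -15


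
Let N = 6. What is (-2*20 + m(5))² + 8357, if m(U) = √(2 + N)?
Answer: 9965 - 160*√2 ≈ 9738.7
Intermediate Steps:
m(U) = 2*√2 (m(U) = √(2 + 6) = √8 = 2*√2)
(-2*20 + m(5))² + 8357 = (-2*20 + 2*√2)² + 8357 = (-40 + 2*√2)² + 8357 = 8357 + (-40 + 2*√2)²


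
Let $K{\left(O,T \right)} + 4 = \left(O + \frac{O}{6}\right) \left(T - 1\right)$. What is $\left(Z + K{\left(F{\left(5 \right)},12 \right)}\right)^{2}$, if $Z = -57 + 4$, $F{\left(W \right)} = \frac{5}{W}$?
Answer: $\frac{70225}{36} \approx 1950.7$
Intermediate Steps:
$K{\left(O,T \right)} = -4 + \frac{7 O \left(-1 + T\right)}{6}$ ($K{\left(O,T \right)} = -4 + \left(O + \frac{O}{6}\right) \left(T - 1\right) = -4 + \left(O + O \frac{1}{6}\right) \left(-1 + T\right) = -4 + \left(O + \frac{O}{6}\right) \left(-1 + T\right) = -4 + \frac{7 O}{6} \left(-1 + T\right) = -4 + \frac{7 O \left(-1 + T\right)}{6}$)
$Z = -53$
$\left(Z + K{\left(F{\left(5 \right)},12 \right)}\right)^{2} = \left(-53 - \left(4 - \frac{7}{6} \cdot \frac{5}{5} \cdot 12 + \frac{7}{6} \cdot 5 \cdot \frac{1}{5}\right)\right)^{2} = \left(-53 - \left(4 - \frac{7}{6} \cdot 5 \cdot \frac{1}{5} \cdot 12 + \frac{7}{6} \cdot 5 \cdot \frac{1}{5}\right)\right)^{2} = \left(-53 - \left(\frac{31}{6} - 14\right)\right)^{2} = \left(-53 - - \frac{53}{6}\right)^{2} = \left(-53 + \frac{53}{6}\right)^{2} = \left(- \frac{265}{6}\right)^{2} = \frac{70225}{36}$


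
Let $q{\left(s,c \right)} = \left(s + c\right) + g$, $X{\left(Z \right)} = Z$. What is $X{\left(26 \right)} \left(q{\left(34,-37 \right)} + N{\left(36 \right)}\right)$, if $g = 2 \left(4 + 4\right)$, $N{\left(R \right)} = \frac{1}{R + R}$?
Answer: $\frac{12181}{36} \approx 338.36$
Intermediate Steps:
$N{\left(R \right)} = \frac{1}{2 R}$
$g = 16$ ($g = 2 \cdot 8 = 16$)
$q{\left(s,c \right)} = 16 + c + s$ ($q{\left(s,c \right)} = \left(s + c\right) + 16 = \left(c + s\right) + 16 = 16 + c + s$)
$X{\left(26 \right)} \left(q{\left(34,-37 \right)} + N{\left(36 \right)}\right) = 26 \left(\left(16 - 37 + 34\right) + \frac{1}{2 \cdot 36}\right) = 26 \left(13 + \frac{1}{2} \cdot \frac{1}{36}\right) = 26 \left(13 + \frac{1}{72}\right) = 26 \cdot \frac{937}{72} = \frac{12181}{36}$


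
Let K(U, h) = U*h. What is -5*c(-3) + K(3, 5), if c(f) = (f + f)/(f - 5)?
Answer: 45/4 ≈ 11.250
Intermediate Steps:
c(f) = 2*f/(-5 + f) (c(f) = (2*f)/(-5 + f) = 2*f/(-5 + f))
-5*c(-3) + K(3, 5) = -10*(-3)/(-5 - 3) + 3*5 = -10*(-3)/(-8) + 15 = -10*(-3)*(-1)/8 + 15 = -5*¾ + 15 = -15/4 + 15 = 45/4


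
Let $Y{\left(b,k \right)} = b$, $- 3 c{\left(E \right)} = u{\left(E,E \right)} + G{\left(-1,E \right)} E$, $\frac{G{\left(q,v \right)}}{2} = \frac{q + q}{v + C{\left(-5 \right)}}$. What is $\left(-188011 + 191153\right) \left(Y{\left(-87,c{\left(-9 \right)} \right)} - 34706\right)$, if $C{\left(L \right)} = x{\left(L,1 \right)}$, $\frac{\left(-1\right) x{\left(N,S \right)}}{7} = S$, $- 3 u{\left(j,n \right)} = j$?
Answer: $-109319606$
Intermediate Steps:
$u{\left(j,n \right)} = - \frac{j}{3}$
$x{\left(N,S \right)} = - 7 S$
$C{\left(L \right)} = -7$ ($C{\left(L \right)} = \left(-7\right) 1 = -7$)
$G{\left(q,v \right)} = \frac{4 q}{-7 + v}$ ($G{\left(q,v \right)} = 2 \frac{q + q}{v - 7} = 2 \frac{2 q}{-7 + v} = \frac{4 q}{-7 + v}$)
$c{\left(E \right)} = \frac{E}{9} + \frac{4 E}{3 \left(-7 + E\right)}$ ($c{\left(E \right)} = - \frac{- \frac{E}{3} + 4 \left(-1\right) \frac{1}{-7 + E} E}{3} = - \frac{- \frac{E}{3} + - \frac{4}{-7 + E} E}{3} = - \frac{- \frac{E}{3} - \frac{4 E}{-7 + E}}{3} = \frac{E}{9} + \frac{4 E}{3 \left(-7 + E\right)}$)
$\left(-188011 + 191153\right) \left(Y{\left(-87,c{\left(-9 \right)} \right)} - 34706\right) = \left(-188011 + 191153\right) \left(-87 - 34706\right) = 3142 \left(-34793\right) = -109319606$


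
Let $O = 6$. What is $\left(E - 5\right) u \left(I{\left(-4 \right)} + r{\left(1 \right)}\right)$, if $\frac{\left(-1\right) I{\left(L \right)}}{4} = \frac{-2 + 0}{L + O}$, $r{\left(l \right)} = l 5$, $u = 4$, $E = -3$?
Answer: $-288$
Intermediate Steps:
$r{\left(l \right)} = 5 l$
$I{\left(L \right)} = \frac{8}{6 + L}$ ($I{\left(L \right)} = - 4 \frac{-2 + 0}{L + 6} = - 4 \left(- \frac{2}{6 + L}\right) = \frac{8}{6 + L}$)
$\left(E - 5\right) u \left(I{\left(-4 \right)} + r{\left(1 \right)}\right) = \left(-3 - 5\right) 4 \left(\frac{8}{6 - 4} + 5 \cdot 1\right) = \left(-8\right) 4 \left(\frac{8}{2} + 5\right) = - 32 \left(8 \cdot \frac{1}{2} + 5\right) = - 32 \left(4 + 5\right) = \left(-32\right) 9 = -288$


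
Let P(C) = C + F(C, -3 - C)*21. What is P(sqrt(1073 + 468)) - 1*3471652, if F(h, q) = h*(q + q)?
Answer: -3536374 - 125*sqrt(1541) ≈ -3.5413e+6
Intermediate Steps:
F(h, q) = 2*h*q (F(h, q) = h*(2*q) = 2*h*q)
P(C) = C + 42*C*(-3 - C) (P(C) = C + (2*C*(-3 - C))*21 = C + 42*C*(-3 - C))
P(sqrt(1073 + 468)) - 1*3471652 = sqrt(1073 + 468)*(-125 - 42*sqrt(1073 + 468)) - 1*3471652 = sqrt(1541)*(-125 - 42*sqrt(1541)) - 3471652 = -3471652 + sqrt(1541)*(-125 - 42*sqrt(1541))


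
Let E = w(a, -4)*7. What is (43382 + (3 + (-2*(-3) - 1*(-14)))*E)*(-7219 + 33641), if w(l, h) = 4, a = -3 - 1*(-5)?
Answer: 1163254972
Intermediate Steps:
a = 2 (a = -3 + 5 = 2)
E = 28 (E = 4*7 = 28)
(43382 + (3 + (-2*(-3) - 1*(-14)))*E)*(-7219 + 33641) = (43382 + (3 + (-2*(-3) - 1*(-14)))*28)*(-7219 + 33641) = (43382 + (3 + (6 + 14))*28)*26422 = (43382 + (3 + 20)*28)*26422 = (43382 + 23*28)*26422 = (43382 + 644)*26422 = 44026*26422 = 1163254972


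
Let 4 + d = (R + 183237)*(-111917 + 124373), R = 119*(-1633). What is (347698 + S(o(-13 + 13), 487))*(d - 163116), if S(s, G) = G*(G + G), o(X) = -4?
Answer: -113687710325760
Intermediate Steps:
R = -194327
S(s, G) = 2*G**2 (S(s, G) = G*(2*G) = 2*G**2)
d = -138137044 (d = -4 + (-194327 + 183237)*(-111917 + 124373) = -4 - 11090*12456 = -4 - 138137040 = -138137044)
(347698 + S(o(-13 + 13), 487))*(d - 163116) = (347698 + 2*487**2)*(-138137044 - 163116) = (347698 + 2*237169)*(-138300160) = (347698 + 474338)*(-138300160) = 822036*(-138300160) = -113687710325760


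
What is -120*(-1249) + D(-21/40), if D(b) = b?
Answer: 5995179/40 ≈ 1.4988e+5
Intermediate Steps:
-120*(-1249) + D(-21/40) = -120*(-1249) - 21/40 = 149880 - 21*1/40 = 149880 - 21/40 = 5995179/40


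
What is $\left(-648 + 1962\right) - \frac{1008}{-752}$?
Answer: $\frac{61821}{47} \approx 1315.3$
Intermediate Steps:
$\left(-648 + 1962\right) - \frac{1008}{-752} = 1314 - 1008 \left(- \frac{1}{752}\right) = 1314 - - \frac{63}{47} = 1314 + \frac{63}{47} = \frac{61821}{47}$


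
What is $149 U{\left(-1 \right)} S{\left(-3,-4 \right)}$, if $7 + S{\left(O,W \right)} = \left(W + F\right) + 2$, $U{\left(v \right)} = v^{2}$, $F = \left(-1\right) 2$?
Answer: $-1639$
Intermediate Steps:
$F = -2$
$S{\left(O,W \right)} = -7 + W$ ($S{\left(O,W \right)} = -7 + \left(\left(W - 2\right) + 2\right) = -7 + \left(\left(-2 + W\right) + 2\right) = -7 + W$)
$149 U{\left(-1 \right)} S{\left(-3,-4 \right)} = 149 \left(-1\right)^{2} \left(-7 - 4\right) = 149 \cdot 1 \left(-11\right) = 149 \left(-11\right) = -1639$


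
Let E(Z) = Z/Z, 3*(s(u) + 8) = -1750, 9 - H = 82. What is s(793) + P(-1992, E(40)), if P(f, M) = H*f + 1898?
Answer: 440168/3 ≈ 1.4672e+5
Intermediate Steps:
H = -73 (H = 9 - 1*82 = 9 - 82 = -73)
s(u) = -1774/3 (s(u) = -8 + (⅓)*(-1750) = -8 - 1750/3 = -1774/3)
E(Z) = 1
P(f, M) = 1898 - 73*f (P(f, M) = -73*f + 1898 = 1898 - 73*f)
s(793) + P(-1992, E(40)) = -1774/3 + (1898 - 73*(-1992)) = -1774/3 + (1898 + 145416) = -1774/3 + 147314 = 440168/3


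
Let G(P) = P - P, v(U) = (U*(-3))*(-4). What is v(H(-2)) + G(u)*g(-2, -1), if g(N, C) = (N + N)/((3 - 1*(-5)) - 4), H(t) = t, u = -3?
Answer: -24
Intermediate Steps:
v(U) = 12*U (v(U) = -3*U*(-4) = 12*U)
G(P) = 0
g(N, C) = N/2 (g(N, C) = (2*N)/((3 + 5) - 4) = (2*N)/(8 - 4) = (2*N)/4 = (2*N)*(¼) = N/2)
v(H(-2)) + G(u)*g(-2, -1) = 12*(-2) + 0*((½)*(-2)) = -24 + 0*(-1) = -24 + 0 = -24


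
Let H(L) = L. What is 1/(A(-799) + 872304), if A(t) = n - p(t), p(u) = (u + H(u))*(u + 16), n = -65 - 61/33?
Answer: -33/12506896 ≈ -2.6385e-6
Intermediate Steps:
n = -2206/33 (n = -65 - 61/33 = -2206/33 ≈ -66.849)
p(u) = 2*u*(16 + u) (p(u) = (u + u)*(u + 16) = (2*u)*(16 + u) = 2*u*(16 + u))
A(t) = -2206/33 - 2*t*(16 + t)
1/(A(-799) + 872304) = 1/((-2206/33 - 32*(-799) - 2*(-799)²) + 872304) = 1/((-2206/33 + 25568 - 2*638401) + 872304) = 1/((-2206/33 + 25568 - 1276802) + 872304) = 1/(-41292928/33 + 872304) = 1/(-12506896/33) = -33/12506896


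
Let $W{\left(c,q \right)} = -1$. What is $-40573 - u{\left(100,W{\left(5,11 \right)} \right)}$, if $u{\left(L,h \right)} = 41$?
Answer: $-40614$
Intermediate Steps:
$-40573 - u{\left(100,W{\left(5,11 \right)} \right)} = -40573 - 41 = -40614$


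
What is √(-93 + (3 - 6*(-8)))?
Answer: I*√42 ≈ 6.4807*I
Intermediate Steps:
√(-93 + (3 - 6*(-8))) = √(-93 + (3 + 48)) = √(-93 + 51) = √(-42) = I*√42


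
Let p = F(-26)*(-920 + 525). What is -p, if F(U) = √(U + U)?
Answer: 790*I*√13 ≈ 2848.4*I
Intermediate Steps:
F(U) = √2*√U (F(U) = √(2*U) = √2*√U)
p = -790*I*√13 (p = (√2*√(-26))*(-920 + 525) = (√2*(I*√26))*(-395) = (2*I*√13)*(-395) = -790*I*√13 ≈ -2848.4*I)
-p = -(-790)*I*√13 = 790*I*√13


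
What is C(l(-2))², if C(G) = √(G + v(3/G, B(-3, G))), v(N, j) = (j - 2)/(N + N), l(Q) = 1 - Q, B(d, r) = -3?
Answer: ½ ≈ 0.50000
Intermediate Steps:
v(N, j) = (-2 + j)/(2*N) (v(N, j) = (-2 + j)/((2*N)) = (-2 + j)*(1/(2*N)) = (-2 + j)/(2*N))
C(G) = √6*√G/6 (C(G) = √(G + (-2 - 3)/(2*((3/G)))) = √(G + (½)*(G/3)*(-5)) = √(G - 5*G/6) = √(G/6) = √6*√G/6)
C(l(-2))² = (√6*√(1 - 1*(-2))/6)² = (√6*√(1 + 2)/6)² = (√6*√3/6)² = (√2/2)² = ½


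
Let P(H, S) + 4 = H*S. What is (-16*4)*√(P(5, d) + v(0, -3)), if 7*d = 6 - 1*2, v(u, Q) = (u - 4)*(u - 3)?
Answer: -128*√133/7 ≈ -210.88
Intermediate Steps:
v(u, Q) = (-4 + u)*(-3 + u)
d = 4/7 (d = (6 - 1*2)/7 = (6 - 2)/7 = (⅐)*4 = 4/7 ≈ 0.57143)
P(H, S) = -4 + H*S
(-16*4)*√(P(5, d) + v(0, -3)) = (-16*4)*√((-4 + 5*(4/7)) + (12 + 0² - 7*0)) = -64*√((-4 + 20/7) + (12 + 0 + 0)) = -64*√(-8/7 + 12) = -128*√133/7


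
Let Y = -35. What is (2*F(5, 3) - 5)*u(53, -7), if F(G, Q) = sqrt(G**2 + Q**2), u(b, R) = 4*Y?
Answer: 700 - 280*sqrt(34) ≈ -932.67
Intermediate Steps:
u(b, R) = -140 (u(b, R) = 4*(-35) = -140)
(2*F(5, 3) - 5)*u(53, -7) = (2*sqrt(5**2 + 3**2) - 5)*(-140) = (2*sqrt(25 + 9) - 5)*(-140) = (2*sqrt(34) - 5)*(-140) = (-5 + 2*sqrt(34))*(-140) = 700 - 280*sqrt(34)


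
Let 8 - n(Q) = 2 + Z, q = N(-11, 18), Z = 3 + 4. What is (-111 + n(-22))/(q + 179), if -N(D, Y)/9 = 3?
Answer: -14/19 ≈ -0.73684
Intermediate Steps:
Z = 7
N(D, Y) = -27 (N(D, Y) = -9*3 = -27)
q = -27
n(Q) = -1 (n(Q) = 8 - (2 + 7) = 8 - 1*9 = 8 - 9 = -1)
(-111 + n(-22))/(q + 179) = (-111 - 1)/(-27 + 179) = -112/152 = -112*1/152 = -14/19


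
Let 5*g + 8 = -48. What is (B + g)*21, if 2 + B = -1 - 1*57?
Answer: -7476/5 ≈ -1495.2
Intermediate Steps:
g = -56/5 (g = -8/5 + (⅕)*(-48) = -8/5 - 48/5 = -56/5 ≈ -11.200)
B = -60 (B = -2 + (-1 - 1*57) = -2 + (-1 - 57) = -2 - 58 = -60)
(B + g)*21 = (-60 - 56/5)*21 = -356/5*21 = -7476/5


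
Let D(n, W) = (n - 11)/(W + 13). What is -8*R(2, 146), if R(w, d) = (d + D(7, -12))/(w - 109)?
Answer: 1136/107 ≈ 10.617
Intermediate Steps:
D(n, W) = (-11 + n)/(13 + W)
R(w, d) = (-4 + d)/(-109 + w) (R(w, d) = (d + (-11 + 7)/(13 - 12))/(w - 109) = (d - 4/1)/(-109 + w) = (d + 1*(-4))/(-109 + w) = (d - 4)/(-109 + w) = (-4 + d)/(-109 + w))
-8*R(2, 146) = -8*(-4 + 146)/(-109 + 2) = -8*142/(-107) = -(-8)*142/107 = -8*(-142/107) = 1136/107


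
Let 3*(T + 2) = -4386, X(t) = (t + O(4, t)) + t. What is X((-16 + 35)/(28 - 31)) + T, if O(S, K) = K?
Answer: -1483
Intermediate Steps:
X(t) = 3*t (X(t) = (t + t) + t = 2*t + t = 3*t)
T = -1464 (T = -2 + (1/3)*(-4386) = -2 - 1462 = -1464)
X((-16 + 35)/(28 - 31)) + T = 3*((-16 + 35)/(28 - 31)) - 1464 = 3*(19/(-3)) - 1464 = 3*(19*(-1/3)) - 1464 = 3*(-19/3) - 1464 = -19 - 1464 = -1483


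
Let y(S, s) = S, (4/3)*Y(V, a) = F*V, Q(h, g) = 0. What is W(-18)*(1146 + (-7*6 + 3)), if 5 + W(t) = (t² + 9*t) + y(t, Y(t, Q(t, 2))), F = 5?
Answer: 153873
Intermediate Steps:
Y(V, a) = 15*V/4 (Y(V, a) = 3*(5*V)/4 = 15*V/4)
W(t) = -5 + t² + 10*t (W(t) = -5 + ((t² + 9*t) + t) = -5 + (t² + 10*t) = -5 + t² + 10*t)
W(-18)*(1146 + (-7*6 + 3)) = (-5 + (-18)² + 10*(-18))*(1146 + (-7*6 + 3)) = (-5 + 324 - 180)*(1146 + (-42 + 3)) = 139*(1146 - 39) = 139*1107 = 153873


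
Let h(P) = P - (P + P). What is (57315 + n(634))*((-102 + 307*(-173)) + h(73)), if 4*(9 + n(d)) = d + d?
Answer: -3070499178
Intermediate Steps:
n(d) = -9 + d/2 (n(d) = -9 + (d + d)/4 = -9 + (2*d)/4 = -9 + d/2)
h(P) = -P (h(P) = P - 2*P = -P)
(57315 + n(634))*((-102 + 307*(-173)) + h(73)) = (57315 + (-9 + (1/2)*634))*((-102 + 307*(-173)) - 1*73) = (57315 + (-9 + 317))*((-102 - 53111) - 73) = (57315 + 308)*(-53213 - 73) = 57623*(-53286) = -3070499178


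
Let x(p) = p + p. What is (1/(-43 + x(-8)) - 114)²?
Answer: 45252529/3481 ≈ 13000.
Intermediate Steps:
x(p) = 2*p
(1/(-43 + x(-8)) - 114)² = (1/(-43 + 2*(-8)) - 114)² = (1/(-43 - 16) - 114)² = (1/(-59) - 114)² = (-1/59 - 114)² = (-6727/59)² = 45252529/3481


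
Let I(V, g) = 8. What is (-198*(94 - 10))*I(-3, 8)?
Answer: -133056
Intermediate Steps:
(-198*(94 - 10))*I(-3, 8) = -198*(94 - 10)*8 = -198*84*8 = -16632*8 = -133056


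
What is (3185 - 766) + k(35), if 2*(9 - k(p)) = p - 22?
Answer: 4843/2 ≈ 2421.5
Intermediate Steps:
k(p) = 20 - p/2 (k(p) = 9 - (p - 22)/2 = 9 - (-22 + p)/2 = 9 + (11 - p/2) = 20 - p/2)
(3185 - 766) + k(35) = (3185 - 766) + (20 - 1/2*35) = 2419 + (20 - 35/2) = 2419 + 5/2 = 4843/2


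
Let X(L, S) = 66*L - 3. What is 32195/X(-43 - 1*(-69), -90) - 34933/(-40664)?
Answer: 1369017709/69657432 ≈ 19.654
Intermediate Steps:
X(L, S) = -3 + 66*L
32195/X(-43 - 1*(-69), -90) - 34933/(-40664) = 32195/(-3 + 66*(-43 - 1*(-69))) - 34933/(-40664) = 32195/(-3 + 66*(-43 + 69)) - 34933*(-1/40664) = 32195/(-3 + 66*26) + 34933/40664 = 32195/(-3 + 1716) + 34933/40664 = 32195/1713 + 34933/40664 = 1369017709/69657432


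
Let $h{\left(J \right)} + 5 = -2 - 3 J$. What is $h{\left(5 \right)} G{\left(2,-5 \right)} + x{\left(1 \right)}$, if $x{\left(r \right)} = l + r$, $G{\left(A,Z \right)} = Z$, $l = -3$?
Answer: $108$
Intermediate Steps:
$x{\left(r \right)} = -3 + r$
$h{\left(J \right)} = -7 - 3 J$ ($h{\left(J \right)} = -5 - \left(2 + 3 J\right) = -7 - 3 J$)
$h{\left(5 \right)} G{\left(2,-5 \right)} + x{\left(1 \right)} = \left(-7 - 15\right) \left(-5\right) + \left(-3 + 1\right) = \left(-7 - 15\right) \left(-5\right) - 2 = \left(-22\right) \left(-5\right) - 2 = 110 - 2 = 108$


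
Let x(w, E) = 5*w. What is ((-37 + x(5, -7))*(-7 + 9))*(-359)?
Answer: 8616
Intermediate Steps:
((-37 + x(5, -7))*(-7 + 9))*(-359) = ((-37 + 5*5)*(-7 + 9))*(-359) = ((-37 + 25)*2)*(-359) = -12*2*(-359) = -24*(-359) = 8616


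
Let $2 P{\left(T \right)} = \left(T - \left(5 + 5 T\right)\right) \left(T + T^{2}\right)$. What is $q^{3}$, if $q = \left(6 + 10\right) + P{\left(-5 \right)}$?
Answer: $4574296$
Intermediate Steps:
$P{\left(T \right)} = \frac{\left(-5 - 4 T\right) \left(T + T^{2}\right)}{2}$ ($P{\left(T \right)} = \frac{\left(T - \left(5 + 5 T\right)\right) \left(T + T^{2}\right)}{2} = \frac{\left(-5 - 4 T\right) \left(T + T^{2}\right)}{2}$)
$q = 166$ ($q = \left(6 + 10\right) - - \frac{5 \left(5 + 4 \left(-5\right)^{2} + 9 \left(-5\right)\right)}{2} = 16 - - \frac{5 \left(5 + 4 \cdot 25 - 45\right)}{2} = 16 - - \frac{5 \left(5 + 100 - 45\right)}{2} = 16 - \left(- \frac{5}{2}\right) 60 = 16 + 150 = 166$)
$q^{3} = 166^{3} = 4574296$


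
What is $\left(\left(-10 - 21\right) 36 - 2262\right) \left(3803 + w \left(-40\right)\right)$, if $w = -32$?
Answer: $-17170374$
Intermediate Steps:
$\left(\left(-10 - 21\right) 36 - 2262\right) \left(3803 + w \left(-40\right)\right) = \left(\left(-10 - 21\right) 36 - 2262\right) \left(3803 - -1280\right) = \left(\left(-31\right) 36 - 2262\right) \left(3803 + 1280\right) = \left(-1116 - 2262\right) 5083 = \left(-3378\right) 5083 = -17170374$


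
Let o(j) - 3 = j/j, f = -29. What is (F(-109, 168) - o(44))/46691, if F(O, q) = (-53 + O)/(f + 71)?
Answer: -55/326837 ≈ -0.00016828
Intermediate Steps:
F(O, q) = -53/42 + O/42 (F(O, q) = (-53 + O)/(-29 + 71) = (-53 + O)/42 = (-53 + O)*(1/42) = -53/42 + O/42)
o(j) = 4 (o(j) = 3 + j/j = 3 + 1 = 4)
(F(-109, 168) - o(44))/46691 = ((-53/42 + (1/42)*(-109)) - 1*4)/46691 = ((-53/42 - 109/42) - 4)*(1/46691) = (-27/7 - 4)*(1/46691) = -55/7*1/46691 = -55/326837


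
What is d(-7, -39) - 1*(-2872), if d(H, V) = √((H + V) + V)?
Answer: 2872 + I*√85 ≈ 2872.0 + 9.2195*I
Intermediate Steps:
d(H, V) = √(H + 2*V)
d(-7, -39) - 1*(-2872) = √(-7 + 2*(-39)) - 1*(-2872) = √(-7 - 78) + 2872 = √(-85) + 2872 = I*√85 + 2872 = 2872 + I*√85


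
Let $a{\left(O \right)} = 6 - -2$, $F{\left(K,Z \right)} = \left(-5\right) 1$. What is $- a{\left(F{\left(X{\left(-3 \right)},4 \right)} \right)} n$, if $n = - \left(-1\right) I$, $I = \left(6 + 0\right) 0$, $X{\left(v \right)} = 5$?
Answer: $0$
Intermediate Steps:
$I = 0$ ($I = 6 \cdot 0 = 0$)
$n = 0$ ($n = - \left(-1\right) 0 = \left(-1\right) 0 = 0$)
$F{\left(K,Z \right)} = -5$
$a{\left(O \right)} = 8$ ($a{\left(O \right)} = 6 + 2 = 8$)
$- a{\left(F{\left(X{\left(-3 \right)},4 \right)} \right)} n = - 8 \cdot 0 = \left(-1\right) 0 = 0$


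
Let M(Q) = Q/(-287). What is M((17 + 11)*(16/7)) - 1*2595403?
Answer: -744880725/287 ≈ -2.5954e+6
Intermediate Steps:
M(Q) = -Q/287 (M(Q) = Q*(-1/287) = -Q/287)
M((17 + 11)*(16/7)) - 1*2595403 = -(17 + 11)*16/7/287 - 1*2595403 = -4*16*(1/7)/41 - 2595403 = -4*16/(41*7) - 2595403 = -1/287*64 - 2595403 = -64/287 - 2595403 = -744880725/287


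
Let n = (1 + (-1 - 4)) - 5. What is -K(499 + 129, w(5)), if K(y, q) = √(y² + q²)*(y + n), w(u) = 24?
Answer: -2476*√24685 ≈ -3.8902e+5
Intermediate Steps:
n = -9 (n = (1 - 5) - 5 = -4 - 5 = -9)
K(y, q) = √(q² + y²)*(-9 + y) (K(y, q) = √(y² + q²)*(y - 9) = √(q² + y²)*(-9 + y))
-K(499 + 129, w(5)) = -√(24² + (499 + 129)²)*(-9 + (499 + 129)) = -√(576 + 628²)*(-9 + 628) = -√(576 + 394384)*619 = -√394960*619 = -4*√24685*619 = -2476*√24685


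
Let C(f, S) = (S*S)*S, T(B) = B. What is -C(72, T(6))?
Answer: -216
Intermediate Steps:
C(f, S) = S³ (C(f, S) = S²*S = S³)
-C(72, T(6)) = -1*6³ = -1*216 = -216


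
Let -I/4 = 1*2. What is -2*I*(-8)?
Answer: -128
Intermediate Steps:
I = -8 (I = -4*2 = -8)
-2*I*(-8) = -2*(-8)*(-8) = 16*(-8) = -128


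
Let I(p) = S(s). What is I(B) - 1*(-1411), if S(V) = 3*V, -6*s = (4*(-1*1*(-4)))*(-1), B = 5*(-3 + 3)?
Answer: 1419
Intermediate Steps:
B = 0 (B = 5*0 = 0)
s = 8/3 (s = -4*(-1*1*(-4))*(-1)/6 = -4*(-1*(-4))*(-1)/6 = -4*4*(-1)/6 = -8*(-1)/3 = -1/6*(-16) = 8/3 ≈ 2.6667)
I(p) = 8 (I(p) = 3*(8/3) = 8)
I(B) - 1*(-1411) = 8 - 1*(-1411) = 8 + 1411 = 1419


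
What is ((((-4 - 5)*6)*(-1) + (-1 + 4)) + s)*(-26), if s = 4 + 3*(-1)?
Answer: -1508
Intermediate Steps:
s = 1 (s = 4 - 3 = 1)
((((-4 - 5)*6)*(-1) + (-1 + 4)) + s)*(-26) = ((((-4 - 5)*6)*(-1) + (-1 + 4)) + 1)*(-26) = ((-9*6*(-1) + 3) + 1)*(-26) = ((-54*(-1) + 3) + 1)*(-26) = ((54 + 3) + 1)*(-26) = (57 + 1)*(-26) = 58*(-26) = -1508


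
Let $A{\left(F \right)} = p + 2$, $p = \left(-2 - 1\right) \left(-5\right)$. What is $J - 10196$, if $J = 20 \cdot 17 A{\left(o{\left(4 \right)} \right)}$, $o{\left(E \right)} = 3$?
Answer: $-4416$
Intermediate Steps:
$p = 15$ ($p = \left(-3\right) \left(-5\right) = 15$)
$A{\left(F \right)} = 17$ ($A{\left(F \right)} = 15 + 2 = 17$)
$J = 5780$ ($J = 20 \cdot 17 \cdot 17 = 340 \cdot 17 = 5780$)
$J - 10196 = 5780 - 10196 = -4416$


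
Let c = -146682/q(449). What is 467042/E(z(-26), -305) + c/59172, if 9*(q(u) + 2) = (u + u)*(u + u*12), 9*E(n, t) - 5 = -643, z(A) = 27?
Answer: -108642059106431481/16489983452624 ≈ -6588.4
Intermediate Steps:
E(n, t) = -638/9 (E(n, t) = 5/9 + (⅑)*(-643) = 5/9 - 643/9 = -638/9)
q(u) = -2 + 26*u²/9 (q(u) = -2 + ((u + u)*(u + u*12))/9 = -2 + ((2*u)*(u + 12*u))/9 = -2 + ((2*u)*(13*u))/9 = -2 + (26*u²)/9 = -2 + 26*u²/9)
c = -660069/2620804 (c = -146682/(-2 + (26/9)*449²) = -146682/(-2 + (26/9)*201601) = -146682/(-2 + 5241626/9) = -146682/5241608/9 = -146682*9/5241608 = -660069/2620804 ≈ -0.25186)
467042/E(z(-26), -305) + c/59172 = 467042/(-638/9) - 660069/2620804/59172 = 467042*(-9/638) - 660069/2620804*1/59172 = -2101689/319 - 220023/51692738096 = -108642059106431481/16489983452624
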